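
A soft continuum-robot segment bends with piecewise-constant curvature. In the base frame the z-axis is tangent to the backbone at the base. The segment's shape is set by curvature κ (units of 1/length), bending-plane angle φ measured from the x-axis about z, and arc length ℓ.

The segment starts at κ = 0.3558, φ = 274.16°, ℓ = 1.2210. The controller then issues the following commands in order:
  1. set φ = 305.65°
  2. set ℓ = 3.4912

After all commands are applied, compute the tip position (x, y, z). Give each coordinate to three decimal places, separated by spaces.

initial: κ=0.3558, φ=274.16°, ℓ=1.2210
cmd 1: set φ=305.65° → (κ,φ,ℓ)=(0.3558,305.65°,1.2210) → tip=(0.1522,-0.2121,1.1830)
cmd 2: set ℓ=3.4912 → (κ,φ,ℓ)=(0.3558,305.65°,3.4912) → tip=(1.1094,-1.5467,2.6602)

1.109 -1.547 2.660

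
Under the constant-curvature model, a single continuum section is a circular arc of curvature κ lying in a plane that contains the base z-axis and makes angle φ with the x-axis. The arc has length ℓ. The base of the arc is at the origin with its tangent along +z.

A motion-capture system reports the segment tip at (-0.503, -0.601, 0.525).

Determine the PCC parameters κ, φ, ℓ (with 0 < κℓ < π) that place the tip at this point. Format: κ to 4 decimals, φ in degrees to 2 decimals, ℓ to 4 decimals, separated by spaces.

ρ = √(x²+y²) = √(-0.503² + -0.601²) = 0.78372
φ = atan2(y, x) mod 360° = atan2(-0.601, -0.503) = 230.0727°
|p|² = ρ² + z² = 0.78372² + 0.525² = 0.88984
κ = 2ρ / |p|² = 2×0.78372 / 0.88984 = 1.76149
θ = 2·atan2(ρ, z) = 2·atan2(0.78372, 0.525) = 1.96114 rad
ℓ = θ/κ = 1.96114/1.76149 = 1.11334

1.7615 230.07 1.1133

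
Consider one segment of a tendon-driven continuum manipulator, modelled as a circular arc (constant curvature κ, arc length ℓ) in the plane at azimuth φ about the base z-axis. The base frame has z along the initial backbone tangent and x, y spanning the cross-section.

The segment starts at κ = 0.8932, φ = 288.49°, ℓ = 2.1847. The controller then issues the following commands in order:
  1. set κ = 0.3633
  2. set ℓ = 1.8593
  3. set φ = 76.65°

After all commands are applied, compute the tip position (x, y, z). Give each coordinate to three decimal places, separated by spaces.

initial: κ=0.8932, φ=288.49°, ℓ=2.1847
cmd 1: set κ=0.3633 → (κ,φ,ℓ)=(0.3633,288.49°,2.1847) → tip=(0.2608,-0.7800,1.9624)
cmd 2: set ℓ=1.8593 → (κ,φ,ℓ)=(0.3633,288.49°,1.8593) → tip=(0.1917,-0.5732,1.7211)
cmd 3: set φ=76.65° → (κ,φ,ℓ)=(0.3633,76.65°,1.8593) → tip=(0.1396,0.5881,1.7211)

0.140 0.588 1.721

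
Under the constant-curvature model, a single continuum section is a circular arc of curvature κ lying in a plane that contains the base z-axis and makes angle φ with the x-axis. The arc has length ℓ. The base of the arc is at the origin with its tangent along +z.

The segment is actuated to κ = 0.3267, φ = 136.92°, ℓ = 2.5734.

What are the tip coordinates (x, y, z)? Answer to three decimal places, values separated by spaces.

-0.745 0.696 2.281

θ = κ·ℓ = 0.3267 × 2.5734 = 0.84073 rad
ρ = (1 − cos θ)/κ = (1 − 0.66692)/0.3267 = 1.01953
z = sin θ / κ = 0.74513/0.3267 = 2.28078
x = ρ cos φ = 1.01953 × cos(136.92°) = -0.74467
y = ρ sin φ = 1.01953 × sin(136.92°) = 0.69636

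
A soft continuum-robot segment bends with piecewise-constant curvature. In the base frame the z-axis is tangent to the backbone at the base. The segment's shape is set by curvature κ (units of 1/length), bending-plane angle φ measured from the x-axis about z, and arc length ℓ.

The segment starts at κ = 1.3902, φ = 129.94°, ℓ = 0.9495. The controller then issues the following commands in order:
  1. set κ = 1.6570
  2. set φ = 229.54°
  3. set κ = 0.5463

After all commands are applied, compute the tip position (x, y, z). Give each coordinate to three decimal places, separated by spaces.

initial: κ=1.3902, φ=129.94°, ℓ=0.9495
cmd 1: set κ=1.6570 → (κ,φ,ℓ)=(1.6570,129.94°,0.9495) → tip=(-0.3884,0.4639,0.6035)
cmd 2: set φ=229.54° → (κ,φ,ℓ)=(1.6570,229.54°,0.9495) → tip=(-0.3926,-0.4603,0.6035)
cmd 3: set κ=0.5463 → (κ,φ,ℓ)=(0.5463,229.54°,0.9495) → tip=(-0.1563,-0.1832,0.9075)

-0.156 -0.183 0.907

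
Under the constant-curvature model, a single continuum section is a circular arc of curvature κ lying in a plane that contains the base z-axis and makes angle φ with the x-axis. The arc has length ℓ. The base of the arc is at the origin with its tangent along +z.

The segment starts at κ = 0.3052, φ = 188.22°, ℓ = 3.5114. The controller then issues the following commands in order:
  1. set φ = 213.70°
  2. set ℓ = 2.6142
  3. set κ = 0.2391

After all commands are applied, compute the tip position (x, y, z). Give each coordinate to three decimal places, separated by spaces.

-0.658 -0.439 2.447

initial: κ=0.3052, φ=188.22°, ℓ=3.5114
cmd 1: set φ=213.70° → (κ,φ,ℓ)=(0.3052,213.70°,3.5114) → tip=(-1.4212,-0.9478,2.8768)
cmd 2: set ℓ=2.6142 → (κ,φ,ℓ)=(0.3052,213.70°,2.6142) → tip=(-0.8226,-0.5486,2.3455)
cmd 3: set κ=0.2391 → (κ,φ,ℓ)=(0.2391,213.70°,2.6142) → tip=(-0.6579,-0.4387,2.4473)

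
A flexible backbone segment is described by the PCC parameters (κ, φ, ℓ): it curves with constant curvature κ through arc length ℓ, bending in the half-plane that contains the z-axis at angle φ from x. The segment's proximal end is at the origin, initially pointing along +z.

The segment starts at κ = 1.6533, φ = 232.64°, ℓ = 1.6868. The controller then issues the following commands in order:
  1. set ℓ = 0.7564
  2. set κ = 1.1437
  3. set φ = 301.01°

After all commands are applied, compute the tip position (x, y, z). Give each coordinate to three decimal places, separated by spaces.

initial: κ=1.6533, φ=232.64°, ℓ=1.6868
cmd 1: set ℓ=0.7564 → (κ,φ,ℓ)=(1.6533,232.64°,0.7564) → tip=(-0.2515,-0.3294,0.5741)
cmd 2: set κ=1.1437 → (κ,φ,ℓ)=(1.1437,232.64°,0.7564) → tip=(-0.1865,-0.2442,0.6655)
cmd 3: set φ=301.01° → (κ,φ,ℓ)=(1.1437,301.01°,0.7564) → tip=(0.1583,-0.2634,0.6655)

0.158 -0.263 0.666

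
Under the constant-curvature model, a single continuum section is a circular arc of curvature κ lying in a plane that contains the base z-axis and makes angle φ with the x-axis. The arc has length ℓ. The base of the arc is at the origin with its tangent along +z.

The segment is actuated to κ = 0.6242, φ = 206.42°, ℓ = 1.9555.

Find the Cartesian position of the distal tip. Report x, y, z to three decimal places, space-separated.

θ = κ·ℓ = 0.6242 × 1.9555 = 1.22062 rad
ρ = (1 − cos θ)/κ = (1 − 0.34306)/0.6242 = 1.05245
z = sin θ / κ = 0.93931/0.6242 = 1.50483
x = ρ cos φ = 1.05245 × cos(206.42°) = -0.94253
y = ρ sin φ = 1.05245 × sin(206.42°) = -0.46829

-0.943 -0.468 1.505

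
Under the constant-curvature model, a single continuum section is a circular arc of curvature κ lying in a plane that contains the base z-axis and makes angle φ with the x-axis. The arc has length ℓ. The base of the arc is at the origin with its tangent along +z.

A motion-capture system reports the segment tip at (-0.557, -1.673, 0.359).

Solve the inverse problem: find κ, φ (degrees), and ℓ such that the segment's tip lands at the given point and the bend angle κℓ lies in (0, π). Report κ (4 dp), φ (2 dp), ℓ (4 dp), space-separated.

ρ = √(x²+y²) = √(-0.557² + -1.673²) = 1.76329
φ = atan2(y, x) mod 360° = atan2(-1.673, -0.557) = 251.5856°
|p|² = ρ² + z² = 1.76329² + 0.359² = 3.23806
κ = 2ρ / |p|² = 2×1.76329 / 3.23806 = 1.08910
θ = 2·atan2(ρ, z) = 2·atan2(1.76329, 0.359) = 2.73989 rad
ℓ = θ/κ = 2.73989/1.08910 = 2.51574

1.0891 251.59 2.5157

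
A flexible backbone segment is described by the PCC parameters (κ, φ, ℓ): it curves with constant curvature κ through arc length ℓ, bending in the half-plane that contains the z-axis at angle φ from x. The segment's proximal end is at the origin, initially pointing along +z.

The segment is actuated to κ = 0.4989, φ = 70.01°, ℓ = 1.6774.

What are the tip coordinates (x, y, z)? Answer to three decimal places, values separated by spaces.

θ = κ·ℓ = 0.4989 × 1.6774 = 0.83685 rad
ρ = (1 − cos θ)/κ = (1 − 0.66980)/0.4989 = 0.66185
z = sin θ / κ = 0.74254/0.4989 = 1.48835
x = ρ cos φ = 0.66185 × cos(70.01°) = 0.22626
y = ρ sin φ = 0.66185 × sin(70.01°) = 0.62198

0.226 0.622 1.488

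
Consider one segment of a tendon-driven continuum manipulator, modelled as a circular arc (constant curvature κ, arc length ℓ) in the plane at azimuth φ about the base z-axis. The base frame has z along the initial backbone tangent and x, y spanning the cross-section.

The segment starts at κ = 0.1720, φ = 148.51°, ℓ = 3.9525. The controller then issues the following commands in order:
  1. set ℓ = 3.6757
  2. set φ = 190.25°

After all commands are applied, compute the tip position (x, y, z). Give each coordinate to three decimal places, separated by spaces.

-1.106 -0.200 3.436

initial: κ=0.1720, φ=148.51°, ℓ=3.9525
cmd 1: set ℓ=3.6757 → (κ,φ,ℓ)=(0.1720,148.51°,3.6757) → tip=(-0.9582,0.5870,3.4357)
cmd 2: set φ=190.25° → (κ,φ,ℓ)=(0.1720,190.25°,3.6757) → tip=(-1.1058,-0.2000,3.4357)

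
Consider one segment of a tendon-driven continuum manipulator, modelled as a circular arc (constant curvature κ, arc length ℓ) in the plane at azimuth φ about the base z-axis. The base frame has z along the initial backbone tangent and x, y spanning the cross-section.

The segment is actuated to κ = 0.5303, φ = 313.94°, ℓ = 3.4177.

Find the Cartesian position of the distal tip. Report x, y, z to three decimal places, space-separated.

θ = κ·ℓ = 0.5303 × 3.4177 = 1.81241 rad
ρ = (1 − cos θ)/κ = (1 − -0.23927)/0.5303 = 2.33692
z = sin θ / κ = 0.97095/0.5303 = 1.83095
x = ρ cos φ = 2.33692 × cos(313.94°) = 1.62160
y = ρ sin φ = 2.33692 × sin(313.94°) = -1.68274

1.622 -1.683 1.831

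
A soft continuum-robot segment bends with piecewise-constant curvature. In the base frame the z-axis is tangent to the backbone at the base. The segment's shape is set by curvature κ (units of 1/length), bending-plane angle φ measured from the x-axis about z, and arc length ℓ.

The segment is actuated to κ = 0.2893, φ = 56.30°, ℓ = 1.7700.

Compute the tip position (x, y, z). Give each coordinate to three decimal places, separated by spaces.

θ = κ·ℓ = 0.2893 × 1.7700 = 0.51206 rad
ρ = (1 − cos θ)/κ = (1 − 0.87174)/0.2893 = 0.44336
z = sin θ / κ = 0.48997/0.2893 = 1.69366
x = ρ cos φ = 0.44336 × cos(56.30°) = 0.24599
y = ρ sin φ = 0.44336 × sin(56.30°) = 0.36885

0.246 0.369 1.694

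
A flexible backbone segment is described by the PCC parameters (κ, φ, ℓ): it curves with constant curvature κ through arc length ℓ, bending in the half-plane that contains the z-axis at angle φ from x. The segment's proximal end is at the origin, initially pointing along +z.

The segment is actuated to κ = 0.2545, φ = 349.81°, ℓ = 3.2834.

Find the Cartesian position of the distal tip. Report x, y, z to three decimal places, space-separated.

θ = κ·ℓ = 0.2545 × 3.2834 = 0.83563 rad
ρ = (1 − cos θ)/κ = (1 − 0.67071)/0.2545 = 1.29385
z = sin θ / κ = 0.74172/0.2545 = 2.91440
x = ρ cos φ = 1.29385 × cos(349.81°) = 1.27345
y = ρ sin φ = 1.29385 × sin(349.81°) = -0.22890

1.273 -0.229 2.914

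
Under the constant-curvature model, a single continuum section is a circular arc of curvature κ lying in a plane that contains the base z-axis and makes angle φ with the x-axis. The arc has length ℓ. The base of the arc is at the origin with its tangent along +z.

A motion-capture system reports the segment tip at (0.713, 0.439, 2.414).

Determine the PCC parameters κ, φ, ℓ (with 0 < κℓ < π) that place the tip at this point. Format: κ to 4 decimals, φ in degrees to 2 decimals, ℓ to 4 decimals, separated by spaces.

ρ = √(x²+y²) = √(0.713² + 0.439²) = 0.83731
φ = atan2(y, x) mod 360° = atan2(0.439, 0.713) = 31.6210°
|p|² = ρ² + z² = 0.83731² + 2.414² = 6.52849
κ = 2ρ / |p|² = 2×0.83731 / 6.52849 = 0.25651
θ = 2·atan2(ρ, z) = 2·atan2(0.83731, 2.414) = 0.66774 rad
ℓ = θ/κ = 0.66774/0.25651 = 2.60318

0.2565 31.62 2.6032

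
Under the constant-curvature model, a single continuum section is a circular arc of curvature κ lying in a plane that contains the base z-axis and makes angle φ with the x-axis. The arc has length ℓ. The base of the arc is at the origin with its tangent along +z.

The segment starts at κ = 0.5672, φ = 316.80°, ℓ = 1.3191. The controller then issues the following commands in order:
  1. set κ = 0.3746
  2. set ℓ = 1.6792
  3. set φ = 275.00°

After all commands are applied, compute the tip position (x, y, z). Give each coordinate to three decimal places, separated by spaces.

initial: κ=0.5672, φ=316.80°, ℓ=1.3191
cmd 1: set κ=0.3746 → (κ,φ,ℓ)=(0.3746,316.80°,1.3191) → tip=(0.2328,-0.2186,1.2661)
cmd 2: set ℓ=1.6792 → (κ,φ,ℓ)=(0.3746,316.80°,1.6792) → tip=(0.3725,-0.3498,1.5706)
cmd 3: set φ=275.00° → (κ,φ,ℓ)=(0.3746,275.00°,1.6792) → tip=(0.0445,-0.5090,1.5706)

0.045 -0.509 1.571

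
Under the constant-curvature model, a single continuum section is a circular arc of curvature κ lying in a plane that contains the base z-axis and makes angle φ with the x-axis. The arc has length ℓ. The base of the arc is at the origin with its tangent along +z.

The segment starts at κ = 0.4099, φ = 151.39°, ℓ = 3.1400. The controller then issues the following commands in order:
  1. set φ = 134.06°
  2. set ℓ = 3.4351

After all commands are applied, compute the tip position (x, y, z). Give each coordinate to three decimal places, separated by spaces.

initial: κ=0.4099, φ=151.39°, ℓ=3.1400
cmd 1: set φ=134.06° → (κ,φ,ℓ)=(0.4099,134.06°,3.1400) → tip=(-1.2216,1.2624,2.3421)
cmd 2: set ℓ=3.4351 → (κ,φ,ℓ)=(0.4099,134.06°,3.4351) → tip=(-1.4216,1.4691,2.4074)

-1.422 1.469 2.407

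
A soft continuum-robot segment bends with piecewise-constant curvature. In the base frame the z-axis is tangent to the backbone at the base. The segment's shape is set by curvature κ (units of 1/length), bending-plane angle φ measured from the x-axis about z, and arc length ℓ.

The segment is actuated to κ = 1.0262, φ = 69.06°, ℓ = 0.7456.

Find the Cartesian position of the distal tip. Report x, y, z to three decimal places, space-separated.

θ = κ·ℓ = 1.0262 × 0.7456 = 0.76513 rad
ρ = (1 − cos θ)/κ = (1 − 0.72129)/1.0262 = 0.27160
z = sin θ / κ = 0.69263/1.0262 = 0.67495
x = ρ cos φ = 0.27160 × cos(69.06°) = 0.09707
y = ρ sin φ = 0.27160 × sin(69.06°) = 0.25366

0.097 0.254 0.675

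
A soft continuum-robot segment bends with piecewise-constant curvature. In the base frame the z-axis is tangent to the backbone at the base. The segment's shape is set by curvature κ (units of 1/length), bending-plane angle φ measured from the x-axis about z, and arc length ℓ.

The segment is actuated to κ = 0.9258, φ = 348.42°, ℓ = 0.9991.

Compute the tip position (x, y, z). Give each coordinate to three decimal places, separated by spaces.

θ = κ·ℓ = 0.9258 × 0.9991 = 0.92497 rad
ρ = (1 − cos θ)/κ = (1 − 0.60186)/0.9258 = 0.43005
z = sin θ / κ = 0.79860/0.9258 = 0.86261
x = ρ cos φ = 0.43005 × cos(348.42°) = 0.42130
y = ρ sin φ = 0.43005 × sin(348.42°) = -0.08633

0.421 -0.086 0.863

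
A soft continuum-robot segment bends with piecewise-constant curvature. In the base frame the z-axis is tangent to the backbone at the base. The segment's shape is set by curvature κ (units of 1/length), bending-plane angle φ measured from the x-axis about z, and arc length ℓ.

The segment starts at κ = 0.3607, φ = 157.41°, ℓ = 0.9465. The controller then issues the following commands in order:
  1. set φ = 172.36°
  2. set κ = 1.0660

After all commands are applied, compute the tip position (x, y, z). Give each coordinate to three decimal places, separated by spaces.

-0.434 0.058 0.794

initial: κ=0.3607, φ=157.41°, ℓ=0.9465
cmd 1: set φ=172.36° → (κ,φ,ℓ)=(0.3607,172.36°,0.9465) → tip=(-0.1586,0.0213,0.9282)
cmd 2: set κ=1.0660 → (κ,φ,ℓ)=(1.0660,172.36°,0.9465) → tip=(-0.4344,0.0583,0.7939)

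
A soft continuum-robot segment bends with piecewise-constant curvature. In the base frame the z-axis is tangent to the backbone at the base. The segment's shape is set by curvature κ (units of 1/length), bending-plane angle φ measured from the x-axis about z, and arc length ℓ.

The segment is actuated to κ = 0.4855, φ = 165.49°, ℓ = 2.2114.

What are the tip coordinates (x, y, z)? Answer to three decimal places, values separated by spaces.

-1.043 0.270 1.810

θ = κ·ℓ = 0.4855 × 2.2114 = 1.07363 rad
ρ = (1 − cos θ)/κ = (1 − 0.47693)/0.4855 = 1.07738
z = sin θ / κ = 0.87894/0.4855 = 1.81038
x = ρ cos φ = 1.07738 × cos(165.49°) = -1.04301
y = ρ sin φ = 1.07738 × sin(165.49°) = 0.26994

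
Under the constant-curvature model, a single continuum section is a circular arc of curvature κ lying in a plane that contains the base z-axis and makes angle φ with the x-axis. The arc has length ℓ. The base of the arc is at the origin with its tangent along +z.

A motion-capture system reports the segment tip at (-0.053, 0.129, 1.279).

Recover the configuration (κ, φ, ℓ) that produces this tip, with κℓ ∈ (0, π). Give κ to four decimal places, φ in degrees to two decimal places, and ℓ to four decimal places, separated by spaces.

ρ = √(x²+y²) = √(-0.053² + 0.129²) = 0.13946
φ = atan2(y, x) mod 360° = atan2(0.129, -0.053) = 112.3354°
|p|² = ρ² + z² = 0.13946² + 1.279² = 1.65529
κ = 2ρ / |p|² = 2×0.13946 / 1.65529 = 0.16851
θ = 2·atan2(ρ, z) = 2·atan2(0.13946, 1.279) = 0.21722 rad
ℓ = θ/κ = 0.21722/0.16851 = 1.28911

0.1685 112.34 1.2891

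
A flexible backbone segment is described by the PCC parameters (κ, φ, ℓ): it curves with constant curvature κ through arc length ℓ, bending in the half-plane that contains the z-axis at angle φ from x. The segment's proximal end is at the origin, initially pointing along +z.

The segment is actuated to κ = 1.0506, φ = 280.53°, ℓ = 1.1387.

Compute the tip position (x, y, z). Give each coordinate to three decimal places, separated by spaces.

θ = κ·ℓ = 1.0506 × 1.1387 = 1.19632 rad
ρ = (1 − cos θ)/κ = (1 − 0.36579)/1.0506 = 0.60367
z = sin θ / κ = 0.93070/1.0506 = 0.88587
x = ρ cos φ = 0.60367 × cos(280.53°) = 0.11032
y = ρ sin φ = 0.60367 × sin(280.53°) = -0.59350

0.110 -0.594 0.886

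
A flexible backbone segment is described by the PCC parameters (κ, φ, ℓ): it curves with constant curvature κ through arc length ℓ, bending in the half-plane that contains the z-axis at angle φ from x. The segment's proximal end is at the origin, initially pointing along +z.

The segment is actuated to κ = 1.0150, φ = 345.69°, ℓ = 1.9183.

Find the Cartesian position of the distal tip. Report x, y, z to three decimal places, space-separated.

θ = κ·ℓ = 1.0150 × 1.9183 = 1.94707 rad
ρ = (1 − cos θ)/κ = (1 − -0.36746)/1.0150 = 1.34725
z = sin θ / κ = 0.93004/1.0150 = 0.91629
x = ρ cos φ = 1.34725 × cos(345.69°) = 1.30545
y = ρ sin φ = 1.34725 × sin(345.69°) = -0.33300

1.305 -0.333 0.916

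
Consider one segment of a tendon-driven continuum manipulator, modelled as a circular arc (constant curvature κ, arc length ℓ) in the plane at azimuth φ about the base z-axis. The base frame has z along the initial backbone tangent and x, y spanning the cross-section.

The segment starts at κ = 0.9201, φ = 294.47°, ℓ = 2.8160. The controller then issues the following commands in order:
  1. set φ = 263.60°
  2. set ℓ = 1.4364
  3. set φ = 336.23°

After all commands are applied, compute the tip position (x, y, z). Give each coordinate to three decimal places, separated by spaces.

initial: κ=0.9201, φ=294.47°, ℓ=2.8160
cmd 1: set φ=263.60° → (κ,φ,ℓ)=(0.9201,263.60°,2.8160) → tip=(-0.2244,-2.0005,0.5686)
cmd 2: set ℓ=1.4364 → (κ,φ,ℓ)=(0.9201,263.60°,1.4364) → tip=(-0.0913,-0.8137,1.0533)
cmd 3: set φ=336.23° → (κ,φ,ℓ)=(0.9201,336.23°,1.4364) → tip=(0.7494,-0.3300,1.0533)

0.749 -0.330 1.053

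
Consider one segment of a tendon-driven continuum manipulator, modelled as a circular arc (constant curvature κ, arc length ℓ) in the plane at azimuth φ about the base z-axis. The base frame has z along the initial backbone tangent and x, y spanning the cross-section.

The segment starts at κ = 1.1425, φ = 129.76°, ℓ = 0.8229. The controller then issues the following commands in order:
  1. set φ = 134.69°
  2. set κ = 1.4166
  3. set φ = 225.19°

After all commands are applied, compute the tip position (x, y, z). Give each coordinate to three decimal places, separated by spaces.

-0.301 -0.303 0.649

initial: κ=1.1425, φ=129.76°, ℓ=0.8229
cmd 1: set φ=134.69° → (κ,φ,ℓ)=(1.1425,134.69°,0.8229) → tip=(-0.2526,0.2553,0.7069)
cmd 2: set κ=1.4166 → (κ,φ,ℓ)=(1.4166,134.69°,0.8229) → tip=(-0.3008,0.3041,0.6488)
cmd 3: set φ=225.19° → (κ,φ,ℓ)=(1.4166,225.19°,0.8229) → tip=(-0.3014,-0.3034,0.6488)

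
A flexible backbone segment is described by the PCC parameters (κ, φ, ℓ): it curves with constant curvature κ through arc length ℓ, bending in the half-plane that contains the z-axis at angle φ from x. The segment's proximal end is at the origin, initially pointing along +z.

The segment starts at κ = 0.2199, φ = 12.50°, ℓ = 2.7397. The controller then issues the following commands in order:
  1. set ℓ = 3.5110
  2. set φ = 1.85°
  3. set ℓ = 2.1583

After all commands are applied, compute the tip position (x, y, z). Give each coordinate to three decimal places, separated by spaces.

0.502 0.016 2.078

initial: κ=0.2199, φ=12.50°, ℓ=2.7397
cmd 1: set ℓ=3.5110 → (κ,φ,ℓ)=(0.2199,12.50°,3.5110) → tip=(1.2588,0.2791,3.1724)
cmd 2: set φ=1.85° → (κ,φ,ℓ)=(0.2199,1.85°,3.5110) → tip=(1.2887,0.0416,3.1724)
cmd 3: set ℓ=2.1583 → (κ,φ,ℓ)=(0.2199,1.85°,2.1583) → tip=(0.5024,0.0162,2.0782)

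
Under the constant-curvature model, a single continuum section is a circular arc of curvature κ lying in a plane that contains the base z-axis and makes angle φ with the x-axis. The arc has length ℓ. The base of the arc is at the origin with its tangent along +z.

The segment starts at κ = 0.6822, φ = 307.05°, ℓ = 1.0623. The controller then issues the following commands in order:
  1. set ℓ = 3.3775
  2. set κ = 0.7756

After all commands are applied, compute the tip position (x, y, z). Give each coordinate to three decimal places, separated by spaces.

1.450 -1.921 0.643

initial: κ=0.6822, φ=307.05°, ℓ=1.0623
cmd 1: set ℓ=3.3775 → (κ,φ,ℓ)=(0.6822,307.05°,3.3775) → tip=(1.4744,-1.9530,1.0890)
cmd 2: set κ=0.7756 → (κ,φ,ℓ)=(0.7756,307.05°,3.3775) → tip=(1.4502,-1.9210,0.6429)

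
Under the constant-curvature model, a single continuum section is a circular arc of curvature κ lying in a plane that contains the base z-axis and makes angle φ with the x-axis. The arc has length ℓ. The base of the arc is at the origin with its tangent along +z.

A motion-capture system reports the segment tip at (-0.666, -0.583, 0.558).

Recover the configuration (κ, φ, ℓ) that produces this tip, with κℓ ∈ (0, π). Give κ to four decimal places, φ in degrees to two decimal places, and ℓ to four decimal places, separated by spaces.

ρ = √(x²+y²) = √(-0.666² + -0.583²) = 0.88512
φ = atan2(y, x) mod 360° = atan2(-0.583, -0.666) = 221.1981°
|p|² = ρ² + z² = 0.88512² + 0.558² = 1.09481
κ = 2ρ / |p|² = 2×0.88512 / 1.09481 = 1.61695
θ = 2·atan2(ρ, z) = 2·atan2(0.88512, 0.558) = 2.01662 rad
ℓ = θ/κ = 2.01662/1.61695 = 1.24718

1.6169 221.20 1.2472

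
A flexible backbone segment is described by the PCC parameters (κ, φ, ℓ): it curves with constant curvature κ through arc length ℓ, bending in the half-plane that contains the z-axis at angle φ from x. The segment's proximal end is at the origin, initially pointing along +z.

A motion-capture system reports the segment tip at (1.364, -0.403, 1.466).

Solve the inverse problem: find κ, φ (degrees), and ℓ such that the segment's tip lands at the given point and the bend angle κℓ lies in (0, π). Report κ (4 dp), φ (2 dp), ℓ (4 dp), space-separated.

ρ = √(x²+y²) = √(1.364² + -0.403²) = 1.42229
φ = atan2(y, x) mod 360° = atan2(-0.403, 1.364) = 343.5400°
|p|² = ρ² + z² = 1.42229² + 1.466² = 4.17206
κ = 2ρ / |p|² = 2×1.42229 / 4.17206 = 0.68182
θ = 2·atan2(ρ, z) = 2·atan2(1.42229, 1.466) = 1.54053 rad
ℓ = θ/κ = 1.54053/0.68182 = 2.25945

0.6818 343.54 2.2595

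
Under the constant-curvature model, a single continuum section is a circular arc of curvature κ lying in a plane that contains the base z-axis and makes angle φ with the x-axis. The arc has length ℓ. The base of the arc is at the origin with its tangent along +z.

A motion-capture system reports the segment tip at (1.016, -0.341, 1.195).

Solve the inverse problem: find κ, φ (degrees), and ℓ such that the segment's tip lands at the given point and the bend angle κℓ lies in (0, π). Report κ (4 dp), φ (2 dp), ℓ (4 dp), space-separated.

ρ = √(x²+y²) = √(1.016² + -0.341²) = 1.07170
φ = atan2(y, x) mod 360° = atan2(-0.341, 1.016) = 341.4467°
|p|² = ρ² + z² = 1.07170² + 1.195² = 2.57656
κ = 2ρ / |p|² = 2×1.07170 / 2.57656 = 0.83188
θ = 2·atan2(ρ, z) = 2·atan2(1.07170, 1.195) = 1.46211 rad
ℓ = θ/κ = 1.46211/0.83188 = 1.75759

0.8319 341.45 1.7576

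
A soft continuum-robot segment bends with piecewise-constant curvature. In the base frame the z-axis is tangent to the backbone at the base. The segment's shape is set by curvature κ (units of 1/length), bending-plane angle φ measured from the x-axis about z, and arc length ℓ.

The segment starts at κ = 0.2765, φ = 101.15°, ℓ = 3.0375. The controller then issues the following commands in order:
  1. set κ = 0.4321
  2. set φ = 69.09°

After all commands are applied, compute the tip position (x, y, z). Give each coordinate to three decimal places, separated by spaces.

initial: κ=0.2765, φ=101.15°, ℓ=3.0375
cmd 1: set κ=0.4321 → (κ,φ,ℓ)=(0.4321,101.15°,3.0375) → tip=(-0.3332,1.6906,2.2375)
cmd 2: set φ=69.09° → (κ,φ,ℓ)=(0.4321,69.09°,3.0375) → tip=(0.6150,1.6097,2.2375)

0.615 1.610 2.238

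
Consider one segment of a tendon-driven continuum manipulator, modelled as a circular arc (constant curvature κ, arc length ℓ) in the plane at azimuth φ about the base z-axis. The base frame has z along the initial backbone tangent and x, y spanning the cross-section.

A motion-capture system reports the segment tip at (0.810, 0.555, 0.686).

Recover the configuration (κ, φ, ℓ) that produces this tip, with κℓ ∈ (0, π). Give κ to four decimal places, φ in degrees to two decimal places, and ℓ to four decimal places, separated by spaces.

1.3688 34.42 1.4042

ρ = √(x²+y²) = √(0.810² + 0.555²) = 0.98190
φ = atan2(y, x) mod 360° = atan2(0.555, 0.810) = 34.4184°
|p|² = ρ² + z² = 0.98190² + 0.686² = 1.43472
κ = 2ρ / |p|² = 2×0.98190 / 1.43472 = 1.36877
θ = 2·atan2(ρ, z) = 2·atan2(0.98190, 0.686) = 1.92196 rad
ℓ = θ/κ = 1.92196/1.36877 = 1.40415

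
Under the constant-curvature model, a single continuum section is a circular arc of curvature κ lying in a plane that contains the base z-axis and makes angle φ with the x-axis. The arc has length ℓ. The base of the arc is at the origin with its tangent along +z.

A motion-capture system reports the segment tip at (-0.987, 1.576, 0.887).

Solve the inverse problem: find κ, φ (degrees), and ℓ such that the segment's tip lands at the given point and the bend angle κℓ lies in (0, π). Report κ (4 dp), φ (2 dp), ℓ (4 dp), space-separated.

ρ = √(x²+y²) = √(-0.987² + 1.576²) = 1.85956
φ = atan2(y, x) mod 360° = atan2(1.576, -0.987) = 122.0576°
|p|² = ρ² + z² = 1.85956² + 0.887² = 4.24471
κ = 2ρ / |p|² = 2×1.85956 / 4.24471 = 0.87617
θ = 2·atan2(ρ, z) = 2·atan2(1.85956, 0.887) = 2.25144 rad
ℓ = θ/κ = 2.25144/0.87617 = 2.56963

0.8762 122.06 2.5696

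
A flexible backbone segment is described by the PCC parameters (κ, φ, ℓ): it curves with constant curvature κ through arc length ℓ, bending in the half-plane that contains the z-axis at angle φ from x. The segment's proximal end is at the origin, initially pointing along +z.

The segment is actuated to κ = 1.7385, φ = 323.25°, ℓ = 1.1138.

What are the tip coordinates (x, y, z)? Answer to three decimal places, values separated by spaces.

0.626 -0.467 0.537

θ = κ·ℓ = 1.7385 × 1.1138 = 1.93634 rad
ρ = (1 − cos θ)/κ = (1 − -0.35746)/1.7385 = 0.78082
z = sin θ / κ = 0.93393/1.7385 = 0.53720
x = ρ cos φ = 0.78082 × cos(323.25°) = 0.62564
y = ρ sin φ = 0.78082 × sin(323.25°) = -0.46718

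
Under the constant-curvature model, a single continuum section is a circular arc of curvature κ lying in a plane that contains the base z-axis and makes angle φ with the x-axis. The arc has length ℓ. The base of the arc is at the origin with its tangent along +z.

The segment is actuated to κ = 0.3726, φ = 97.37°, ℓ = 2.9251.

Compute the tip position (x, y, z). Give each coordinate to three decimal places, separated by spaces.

θ = κ·ℓ = 0.3726 × 2.9251 = 1.08989 rad
ρ = (1 − cos θ)/κ = (1 − 0.46258)/0.3726 = 1.44235
z = sin θ / κ = 0.88658/0.3726 = 2.37943
x = ρ cos φ = 1.44235 × cos(97.37°) = -0.18502
y = ρ sin φ = 1.44235 × sin(97.37°) = 1.43043

-0.185 1.430 2.379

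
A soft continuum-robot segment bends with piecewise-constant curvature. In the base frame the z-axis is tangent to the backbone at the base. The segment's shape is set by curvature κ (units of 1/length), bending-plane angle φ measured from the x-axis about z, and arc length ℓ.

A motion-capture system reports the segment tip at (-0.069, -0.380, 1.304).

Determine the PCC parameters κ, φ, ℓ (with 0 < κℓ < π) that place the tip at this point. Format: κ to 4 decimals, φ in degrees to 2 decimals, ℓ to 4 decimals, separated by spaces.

0.4176 259.71 1.3790

ρ = √(x²+y²) = √(-0.069² + -0.380²) = 0.38621
φ = atan2(y, x) mod 360° = atan2(-0.380, -0.069) = 259.7084°
|p|² = ρ² + z² = 0.38621² + 1.304² = 1.84958
κ = 2ρ / |p|² = 2×0.38621 / 1.84958 = 0.41762
θ = 2·atan2(ρ, z) = 2·atan2(0.38621, 1.304) = 0.57589 rad
ℓ = θ/κ = 0.57589/0.41762 = 1.37897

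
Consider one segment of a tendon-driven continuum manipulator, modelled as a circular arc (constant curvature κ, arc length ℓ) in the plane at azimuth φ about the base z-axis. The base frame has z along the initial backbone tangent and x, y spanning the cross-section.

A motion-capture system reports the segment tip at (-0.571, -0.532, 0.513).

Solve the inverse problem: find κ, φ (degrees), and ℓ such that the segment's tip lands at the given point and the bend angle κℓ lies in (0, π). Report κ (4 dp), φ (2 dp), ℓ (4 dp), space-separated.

1.7895 222.97 1.1057

ρ = √(x²+y²) = √(-0.571² + -0.532²) = 0.78043
φ = atan2(y, x) mod 360° = atan2(-0.532, -0.571) = 222.9750°
|p|² = ρ² + z² = 0.78043² + 0.513² = 0.87223
κ = 2ρ / |p|² = 2×0.78043 / 0.87223 = 1.78949
θ = 2·atan2(ρ, z) = 2·atan2(0.78043, 0.513) = 1.97857 rad
ℓ = θ/κ = 1.97857/1.78949 = 1.10566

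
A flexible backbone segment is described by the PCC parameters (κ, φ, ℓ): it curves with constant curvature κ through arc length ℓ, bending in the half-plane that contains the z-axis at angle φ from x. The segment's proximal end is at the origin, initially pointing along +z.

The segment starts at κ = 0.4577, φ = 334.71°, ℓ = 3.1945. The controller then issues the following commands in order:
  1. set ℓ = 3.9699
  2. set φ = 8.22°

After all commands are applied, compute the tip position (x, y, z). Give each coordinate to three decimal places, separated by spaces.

2.689 0.389 2.119

initial: κ=0.4577, φ=334.71°, ℓ=3.1945
cmd 1: set ℓ=3.9699 → (κ,φ,ℓ)=(0.4577,334.71°,3.9699) → tip=(2.4569,-1.1609,2.1189)
cmd 2: set φ=8.22° → (κ,φ,ℓ)=(0.4577,8.22°,3.9699) → tip=(2.6895,0.3885,2.1189)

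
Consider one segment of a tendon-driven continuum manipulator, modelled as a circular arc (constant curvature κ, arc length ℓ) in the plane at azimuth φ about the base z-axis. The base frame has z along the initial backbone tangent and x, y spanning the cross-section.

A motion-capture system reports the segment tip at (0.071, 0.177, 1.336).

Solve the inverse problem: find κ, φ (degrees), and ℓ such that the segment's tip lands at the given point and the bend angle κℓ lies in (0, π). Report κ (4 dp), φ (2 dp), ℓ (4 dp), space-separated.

0.2094 68.14 1.3541

ρ = √(x²+y²) = √(0.071² + 0.177²) = 0.19071
φ = atan2(y, x) mod 360° = atan2(0.177, 0.071) = 68.1428°
|p|² = ρ² + z² = 0.19071² + 1.336² = 1.82127
κ = 2ρ / |p|² = 2×0.19071 / 1.82127 = 0.20942
θ = 2·atan2(ρ, z) = 2·atan2(0.19071, 1.336) = 0.28358 rad
ℓ = θ/κ = 0.28358/0.20942 = 1.35408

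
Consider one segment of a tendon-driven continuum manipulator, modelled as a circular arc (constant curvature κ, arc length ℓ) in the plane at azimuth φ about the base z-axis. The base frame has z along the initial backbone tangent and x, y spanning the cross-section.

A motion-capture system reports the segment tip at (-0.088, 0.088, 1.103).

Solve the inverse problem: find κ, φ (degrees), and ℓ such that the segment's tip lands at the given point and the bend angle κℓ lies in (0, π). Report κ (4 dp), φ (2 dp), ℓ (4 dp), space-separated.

ρ = √(x²+y²) = √(-0.088² + 0.088²) = 0.12445
φ = atan2(y, x) mod 360° = atan2(0.088, -0.088) = 135.0000°
|p|² = ρ² + z² = 0.12445² + 1.103² = 1.23210
κ = 2ρ / |p|² = 2×0.12445 / 1.23210 = 0.20201
θ = 2·atan2(ρ, z) = 2·atan2(0.12445, 1.103) = 0.22471 rad
ℓ = θ/κ = 0.22471/0.20201 = 1.11234

0.2020 135.00 1.1123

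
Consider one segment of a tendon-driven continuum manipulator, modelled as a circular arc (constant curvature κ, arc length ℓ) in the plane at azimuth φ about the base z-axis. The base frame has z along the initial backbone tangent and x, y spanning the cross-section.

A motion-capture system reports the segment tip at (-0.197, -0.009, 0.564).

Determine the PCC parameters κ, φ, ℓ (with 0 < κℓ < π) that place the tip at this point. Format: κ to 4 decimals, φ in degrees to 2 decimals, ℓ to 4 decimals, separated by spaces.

ρ = √(x²+y²) = √(-0.197² + -0.009²) = 0.19721
φ = atan2(y, x) mod 360° = atan2(-0.009, -0.197) = 182.6158°
|p|² = ρ² + z² = 0.19721² + 0.564² = 0.35699
κ = 2ρ / |p|² = 2×0.19721 / 0.35699 = 1.10484
θ = 2·atan2(ρ, z) = 2·atan2(0.19721, 0.564) = 0.67274 rad
ℓ = θ/κ = 0.67274/1.10484 = 0.60890

1.1048 182.62 0.6089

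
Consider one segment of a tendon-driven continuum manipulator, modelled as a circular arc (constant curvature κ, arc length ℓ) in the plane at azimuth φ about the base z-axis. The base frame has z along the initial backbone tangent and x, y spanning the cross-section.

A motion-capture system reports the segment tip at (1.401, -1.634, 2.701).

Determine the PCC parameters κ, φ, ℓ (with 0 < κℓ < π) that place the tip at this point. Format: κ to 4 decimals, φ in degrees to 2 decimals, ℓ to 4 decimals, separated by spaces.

ρ = √(x²+y²) = √(1.401² + -1.634²) = 2.15238
φ = atan2(y, x) mod 360° = atan2(-1.634, 1.401) = 310.6100°
|p|² = ρ² + z² = 2.15238² + 2.701² = 11.92816
κ = 2ρ / |p|² = 2×2.15238 / 11.92816 = 0.36089
θ = 2·atan2(ρ, z) = 2·atan2(2.15238, 2.701) = 1.34568 rad
ℓ = θ/κ = 1.34568/0.36089 = 3.72876

0.3609 310.61 3.7288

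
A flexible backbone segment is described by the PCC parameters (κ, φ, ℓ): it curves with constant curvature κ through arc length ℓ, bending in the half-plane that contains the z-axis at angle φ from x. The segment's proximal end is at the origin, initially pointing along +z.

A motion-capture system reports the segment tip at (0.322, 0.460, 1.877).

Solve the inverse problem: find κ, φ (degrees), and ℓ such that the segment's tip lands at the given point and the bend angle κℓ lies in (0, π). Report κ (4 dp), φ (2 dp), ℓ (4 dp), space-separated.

0.2926 55.01 1.9871

ρ = √(x²+y²) = √(0.322² + 0.460²) = 0.56150
φ = atan2(y, x) mod 360° = atan2(0.460, 0.322) = 55.0080°
|p|² = ρ² + z² = 0.56150² + 1.877² = 3.83841
κ = 2ρ / |p|² = 2×0.56150 / 3.83841 = 0.29257
θ = 2·atan2(ρ, z) = 2·atan2(0.56150, 1.877) = 0.58135 rad
ℓ = θ/κ = 0.58135/0.29257 = 1.98705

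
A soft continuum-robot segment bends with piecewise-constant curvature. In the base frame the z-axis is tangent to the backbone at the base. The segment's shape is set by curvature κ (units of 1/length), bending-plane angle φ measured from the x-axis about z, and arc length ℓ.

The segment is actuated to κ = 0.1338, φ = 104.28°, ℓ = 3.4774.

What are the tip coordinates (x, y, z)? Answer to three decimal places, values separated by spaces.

θ = κ·ℓ = 0.1338 × 3.4774 = 0.46528 rad
ρ = (1 − cos θ)/κ = (1 − 0.89370)/0.1338 = 0.79449
z = sin θ / κ = 0.44867/0.1338 = 3.35329
x = ρ cos φ = 0.79449 × cos(104.28°) = -0.19597
y = ρ sin φ = 0.79449 × sin(104.28°) = 0.76994

-0.196 0.770 3.353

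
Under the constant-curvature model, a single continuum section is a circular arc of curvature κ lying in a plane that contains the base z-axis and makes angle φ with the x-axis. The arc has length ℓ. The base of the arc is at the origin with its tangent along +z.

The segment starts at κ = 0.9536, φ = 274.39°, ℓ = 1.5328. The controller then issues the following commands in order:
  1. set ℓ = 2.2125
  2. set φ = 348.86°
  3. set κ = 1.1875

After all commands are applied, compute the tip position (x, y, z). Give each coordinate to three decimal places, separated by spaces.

initial: κ=0.9536, φ=274.39°, ℓ=1.5328
cmd 1: set ℓ=2.2125 → (κ,φ,ℓ)=(0.9536,274.39°,2.2125) → tip=(0.1215,-1.5823,0.9000)
cmd 2: set φ=348.86° → (κ,φ,ℓ)=(0.9536,348.86°,2.2125) → tip=(1.5570,-0.3066,0.9000)
cmd 3: set κ=1.1875 → (κ,φ,ℓ)=(1.1875,348.86°,2.2125) → tip=(1.5456,-0.3044,0.4142)

1.546 -0.304 0.414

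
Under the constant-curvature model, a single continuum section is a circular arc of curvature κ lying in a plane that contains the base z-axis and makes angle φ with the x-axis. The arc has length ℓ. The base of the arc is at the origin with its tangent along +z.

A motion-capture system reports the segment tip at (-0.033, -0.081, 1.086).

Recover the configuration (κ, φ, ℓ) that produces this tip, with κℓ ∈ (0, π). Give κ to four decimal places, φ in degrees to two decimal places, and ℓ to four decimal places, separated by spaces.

0.1474 247.83 1.0907

ρ = √(x²+y²) = √(-0.033² + -0.081²) = 0.08746
φ = atan2(y, x) mod 360° = atan2(-0.081, -0.033) = 247.8337°
|p|² = ρ² + z² = 0.08746² + 1.086² = 1.18705
κ = 2ρ / |p|² = 2×0.08746 / 1.18705 = 0.14736
θ = 2·atan2(ρ, z) = 2·atan2(0.08746, 1.086) = 0.16073 rad
ℓ = θ/κ = 0.16073/0.14736 = 1.09069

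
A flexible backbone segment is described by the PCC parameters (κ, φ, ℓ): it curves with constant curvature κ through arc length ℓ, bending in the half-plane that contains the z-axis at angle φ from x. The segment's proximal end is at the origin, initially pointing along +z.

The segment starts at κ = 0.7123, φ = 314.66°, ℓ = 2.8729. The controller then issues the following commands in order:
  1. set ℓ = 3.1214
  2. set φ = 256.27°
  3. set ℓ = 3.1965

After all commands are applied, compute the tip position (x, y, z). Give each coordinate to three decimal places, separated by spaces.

-0.549 -2.249 1.068

initial: κ=0.7123, φ=314.66°, ℓ=2.8729
cmd 1: set ℓ=3.1214 → (κ,φ,ℓ)=(0.7123,314.66°,3.1214) → tip=(1.5860,-1.6050,1.1154)
cmd 2: set φ=256.27° → (κ,φ,ℓ)=(0.7123,256.27°,3.1214) → tip=(-0.5356,-2.1919,1.1154)
cmd 3: set ℓ=3.1965 → (κ,φ,ℓ)=(0.7123,256.27°,3.1965) → tip=(-0.5494,-2.2487,1.0683)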